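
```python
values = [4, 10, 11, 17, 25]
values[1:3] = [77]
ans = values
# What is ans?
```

Trace:
`values = [4, 10, 11, 17, 25]` → values = [4, 10, 11, 17, 25]
`values[1:3] = [77]` → values = [4, 77, 17, 25]
`ans = values` → ans = [4, 77, 17, 25]
So ans = [4, 77, 17, 25]

Answer: [4, 77, 17, 25]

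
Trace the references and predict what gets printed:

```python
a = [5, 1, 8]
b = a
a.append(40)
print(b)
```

Key concept: basic list aliasing.
Step by step:
`a = [5, 1, 8]` → a = [5, 1, 8]
`b = a` → b = [5, 1, 8] (same object as a)
`a.append(40)` → a = [5, 1, 8, 40] (same object as b); b = [5, 1, 8, 40] (same object as a)
`print(b)` → prints [5, 1, 8, 40]

Answer: [5, 1, 8, 40]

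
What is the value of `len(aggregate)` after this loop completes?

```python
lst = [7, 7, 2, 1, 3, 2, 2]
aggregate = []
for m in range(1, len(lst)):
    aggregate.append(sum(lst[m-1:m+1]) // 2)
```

Number of 2-element averages
`aggregate` takes the values: [] → [7] → [7, 4] → [7, 4, 1] → [7, 4, 1, 2] → [7, 4, 1, 2, 2] → [7, 4, 1, 2, 2, 2]
So `len(aggregate)` = 6

Answer: 6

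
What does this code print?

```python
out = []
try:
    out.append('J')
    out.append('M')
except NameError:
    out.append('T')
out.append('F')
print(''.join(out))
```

Execution trace: 'J' (try body) → 'M' (try body, no exception) → 'F' (after the try/except). Output: JMF

Answer: JMF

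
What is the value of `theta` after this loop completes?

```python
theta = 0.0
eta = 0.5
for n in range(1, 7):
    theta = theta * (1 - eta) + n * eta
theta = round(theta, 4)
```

Moving average with lr=0.5
`theta` takes the values: 0.0 → 0.5 → 1.25 → 2.125 → 3.0625 → 4.03125 → 5.015625 → 5.0156

Answer: 5.0156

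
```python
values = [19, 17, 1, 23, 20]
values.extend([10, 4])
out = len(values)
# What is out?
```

Trace:
`values = [19, 17, 1, 23, 20]` → values = [19, 17, 1, 23, 20]
`values.extend([10, 4])` → values = [19, 17, 1, 23, 20, 10, 4]
`out = len(values)` → out = 7
So out = 7

Answer: 7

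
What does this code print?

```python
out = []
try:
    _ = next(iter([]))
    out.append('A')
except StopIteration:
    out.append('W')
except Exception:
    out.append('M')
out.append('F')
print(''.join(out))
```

Execution trace: 'W' (except StopIteration) → 'F' (after the try/except). Output: WF

Answer: WF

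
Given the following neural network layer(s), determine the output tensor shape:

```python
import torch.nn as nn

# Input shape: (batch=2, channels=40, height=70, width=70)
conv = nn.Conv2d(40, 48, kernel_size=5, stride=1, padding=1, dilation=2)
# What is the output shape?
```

Input: (2, 40, 70, 70) -> Output: (2, 48, 64, 64)

Answer: (2, 48, 64, 64)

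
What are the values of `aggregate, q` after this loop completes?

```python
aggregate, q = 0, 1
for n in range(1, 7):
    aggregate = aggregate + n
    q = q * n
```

Sum and factorial of 1 to 6
`aggregate, q` takes the values: (0, 1) → (1, 1) → (3, 1) → (3, 2) → (6, 2) → (6, 6) → (10, 6) → (10, 24) → (15, 24) → (15, 120) → (21, 120) → (21, 720)

Answer: 21, 720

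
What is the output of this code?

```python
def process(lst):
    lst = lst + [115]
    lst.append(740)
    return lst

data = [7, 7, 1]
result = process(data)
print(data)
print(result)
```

Key concept: rebinding parameter vs mutation.
Step by step:
`data = [7, 7, 1]` → data = [7, 7, 1]
`result = process(data)` → result = [7, 7, 1, 115, 740]
`print(data)` → prints [7, 7, 1]
`print(result)` → prints [7, 7, 1, 115, 740]

Answer:
[7, 7, 1]
[7, 7, 1, 115, 740]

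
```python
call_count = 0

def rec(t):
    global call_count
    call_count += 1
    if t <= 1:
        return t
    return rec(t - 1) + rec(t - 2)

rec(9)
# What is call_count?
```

Calls(t) = 1 + Calls(t-1) + Calls(t-2); Calls(0)=Calls(1)=1. For t=9 this gives 109.

Answer: 109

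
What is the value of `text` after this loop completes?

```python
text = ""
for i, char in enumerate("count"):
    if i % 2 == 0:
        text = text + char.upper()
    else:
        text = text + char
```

Uppercase even positions in 'count'
`text` takes the values: "" → "C" → "Co" → "CoU" → "CoUn" → "CoUnT"

Answer: "CoUnT"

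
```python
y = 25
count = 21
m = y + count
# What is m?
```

Trace:
`y = 25` → y = 25
`count = 21` → count = 21
`m = y + count` → m = 46
So m = 46

Answer: 46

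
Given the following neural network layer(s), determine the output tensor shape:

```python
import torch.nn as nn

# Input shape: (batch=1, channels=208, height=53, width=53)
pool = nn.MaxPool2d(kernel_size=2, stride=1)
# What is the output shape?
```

Input: (1, 208, 53, 53) -> Output: (1, 208, 52, 52)

Answer: (1, 208, 52, 52)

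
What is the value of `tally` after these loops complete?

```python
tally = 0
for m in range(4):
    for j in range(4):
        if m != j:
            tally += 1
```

4² - 4 (exclude diagonal)
`tally` takes the values: 0 → 1 → 2 → 3 → 4 → 5 → 6 → 7 → 8 → 9 → 10 → 11 → 12

Answer: 12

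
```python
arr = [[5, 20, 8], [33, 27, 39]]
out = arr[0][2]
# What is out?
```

Trace:
`arr = [[5, 20, 8], [33, 27, 39]]` → arr = [[5, 20, 8], [33, 27, 39]]
`out = arr[0][2]` → out = 8
So out = 8

Answer: 8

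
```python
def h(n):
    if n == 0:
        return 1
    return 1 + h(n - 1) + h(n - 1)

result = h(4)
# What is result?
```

h(n) = 1 + 2·h(n-1), h(0)=1. Closed form: (1+1)·2^4 - 1 = 31.

Answer: 31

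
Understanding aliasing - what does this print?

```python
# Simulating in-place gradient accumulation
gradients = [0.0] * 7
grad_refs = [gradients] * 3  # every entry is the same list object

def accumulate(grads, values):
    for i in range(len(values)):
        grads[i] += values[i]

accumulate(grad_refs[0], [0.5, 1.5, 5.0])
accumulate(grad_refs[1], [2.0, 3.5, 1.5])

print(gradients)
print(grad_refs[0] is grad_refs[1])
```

Key concept: gradient accumulation aliasing.
Step by step:
`gradients = [0.0] * 7` → gradients = [0.0, 0.0, 0.0, 0.0, 0.0, 0.0, 0.0]
`grad_refs = [gradients] * 3` → grad_refs = [[0.0, 0.0, 0.0, 0.0, 0.0, 0.0, 0.0], [0.0, 0.0, 0.0, 0.0, 0.0, 0.0, 0.0], [0.0, 0.0, 0.0, 0.0, 0.0, 0.0, 0.0]]
`accumulate(grad_refs[0], [0.5, 1.5, 5.0])` → gradients = [0.5, 1.5, 5.0, 0.0, 0.0, 0.0, 0.0]; grad_refs = [[0.5, 1.5, 5.0, 0.0, 0.0, 0.0, 0.0], [0.5, 1.5, 5.0, 0.0, 0.0, 0.0, 0.0], [0.5, 1.5, 5.0, 0.0, 0.0, 0.0, 0.0]]
`accumulate(grad_refs[1], [2.0, 3.5, 1.5])` → gradients = [2.5, 5.0, 6.5, 0.0, 0.0, 0.0, 0.0]; grad_refs = [[2.5, 5.0, 6.5, 0.0, 0.0, 0.0, 0.0], [2.5, 5.0, 6.5, 0.0, 0.0, 0.0, 0.0], [2.5, 5.0, 6.5, 0.0, 0.0, 0.0, 0.0]]
`print(gradients)` → prints [2.5, 5.0, 6.5, 0.0, 0.0, 0.0, 0.0]
`print(grad_refs[0] is grad_refs[1])` → prints True

Answer:
[2.5, 5.0, 6.5, 0.0, 0.0, 0.0, 0.0]
True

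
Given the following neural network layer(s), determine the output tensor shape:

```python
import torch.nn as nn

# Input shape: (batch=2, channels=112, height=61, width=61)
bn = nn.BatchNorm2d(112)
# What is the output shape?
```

Input: (2, 112, 61, 61) -> Output: (2, 112, 61, 61)

Answer: (2, 112, 61, 61)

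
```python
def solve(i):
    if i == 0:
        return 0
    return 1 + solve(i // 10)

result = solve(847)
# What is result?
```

Count of digits of 847: 3

Answer: 3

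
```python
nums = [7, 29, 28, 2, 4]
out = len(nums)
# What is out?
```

Trace:
`nums = [7, 29, 28, 2, 4]` → nums = [7, 29, 28, 2, 4]
`out = len(nums)` → out = 5
So out = 5

Answer: 5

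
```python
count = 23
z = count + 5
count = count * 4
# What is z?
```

Trace:
`count = 23` → count = 23
`z = count + 5` → z = 28
`count = count * 4` → count = 92
So z = 28

Answer: 28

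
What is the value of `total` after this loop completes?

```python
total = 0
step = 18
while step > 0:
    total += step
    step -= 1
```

Sum 18 down to 1
`total` takes the values: 0 → 18 → 35 → 51 → 66 → 80 → 93 → 105 → 116 → 126 → 135 → 143 → 150 → 156 → 161 → 165 → 168 → 170 → 171

Answer: 171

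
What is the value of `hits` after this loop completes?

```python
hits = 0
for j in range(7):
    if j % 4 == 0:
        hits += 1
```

Count numbers divisible by 4 in range(7)
`hits` takes the values: 0 → 1 → 2

Answer: 2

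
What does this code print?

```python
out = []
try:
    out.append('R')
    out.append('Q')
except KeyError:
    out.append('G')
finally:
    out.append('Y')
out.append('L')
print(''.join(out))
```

Execution trace: 'R' (try body) → 'Q' (try body, no exception) → 'Y' (finally) → 'L' (after the try/except). Output: RQYL

Answer: RQYL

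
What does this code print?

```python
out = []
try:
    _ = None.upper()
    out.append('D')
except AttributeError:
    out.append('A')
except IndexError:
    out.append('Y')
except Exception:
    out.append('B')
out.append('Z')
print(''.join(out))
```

Execution trace: 'A' (except AttributeError) → 'Z' (after the try/except). Output: AZ

Answer: AZ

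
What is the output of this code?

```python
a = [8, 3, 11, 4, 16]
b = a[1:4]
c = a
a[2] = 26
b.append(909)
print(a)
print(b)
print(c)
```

Key concept: slice vs alias.
Step by step:
`a = [8, 3, 11, 4, 16]` → a = [8, 3, 11, 4, 16]
`b = a[1:4]` → b = [3, 11, 4]
`c = a` → c = [8, 3, 11, 4, 16] (same object as a)
`a[2] = 26` → a = [8, 3, 26, 4, 16] (same object as c); c = [8, 3, 26, 4, 16] (same object as a)
`b.append(909)` → b = [3, 11, 4, 909]
`print(a)` → prints [8, 3, 26, 4, 16]
`print(b)` → prints [3, 11, 4, 909]
`print(c)` → prints [8, 3, 26, 4, 16]

Answer:
[8, 3, 26, 4, 16]
[3, 11, 4, 909]
[8, 3, 26, 4, 16]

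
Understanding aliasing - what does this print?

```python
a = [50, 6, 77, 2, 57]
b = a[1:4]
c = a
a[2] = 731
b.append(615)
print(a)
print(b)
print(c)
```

Key concept: slice vs alias.
Step by step:
`a = [50, 6, 77, 2, 57]` → a = [50, 6, 77, 2, 57]
`b = a[1:4]` → b = [6, 77, 2]
`c = a` → c = [50, 6, 77, 2, 57] (same object as a)
`a[2] = 731` → a = [50, 6, 731, 2, 57] (same object as c); c = [50, 6, 731, 2, 57] (same object as a)
`b.append(615)` → b = [6, 77, 2, 615]
`print(a)` → prints [50, 6, 731, 2, 57]
`print(b)` → prints [6, 77, 2, 615]
`print(c)` → prints [50, 6, 731, 2, 57]

Answer:
[50, 6, 731, 2, 57]
[6, 77, 2, 615]
[50, 6, 731, 2, 57]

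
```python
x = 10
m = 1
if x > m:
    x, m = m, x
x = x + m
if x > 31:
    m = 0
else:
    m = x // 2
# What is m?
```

Trace:
`x = 10` → x = 10
`m = 1` → m = 1
`if x > m: ...` → x > m is True → x = 1; m = 10
`x = x + m` → x = 11
`if x > 31: ...` → x > 31 is False, take else branch → m = 5
So m = 5

Answer: 5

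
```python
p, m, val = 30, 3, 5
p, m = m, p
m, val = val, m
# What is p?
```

Trace:
`p, m, val = 30, 3, 5` → p = 30; m = 3; val = 5
`p, m = m, p` → p = 3; m = 30
`m, val = val, m` → m = 5; val = 30
So p = 3

Answer: 3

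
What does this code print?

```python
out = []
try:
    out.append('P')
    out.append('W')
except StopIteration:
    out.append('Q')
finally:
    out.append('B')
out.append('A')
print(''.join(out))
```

Execution trace: 'P' (try body) → 'W' (try body, no exception) → 'B' (finally) → 'A' (after the try/except). Output: PWBA

Answer: PWBA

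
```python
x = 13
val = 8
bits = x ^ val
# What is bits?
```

Trace:
`x = 13` → x = 13
`val = 8` → val = 8
`bits = x ^ val` → bits = 5
So bits = 5

Answer: 5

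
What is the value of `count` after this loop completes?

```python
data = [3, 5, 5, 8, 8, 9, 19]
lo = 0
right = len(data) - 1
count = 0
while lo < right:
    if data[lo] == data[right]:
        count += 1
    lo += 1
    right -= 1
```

Count matching pairs from ends
`count` takes the values: 0

Answer: 0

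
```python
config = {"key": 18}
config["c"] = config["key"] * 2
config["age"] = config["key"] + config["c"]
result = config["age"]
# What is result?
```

Trace:
`config = {"key": 18}` → config = {'key': 18}
`config["c"] = config["key"] * 2` → config = {'key': 18, 'c': 36}
`config["age"] = config["key"] + config["c"]` → config = {'key': 18, 'c': 36, 'age': 54}
`result = config["age"]` → result = 54
So result = 54

Answer: 54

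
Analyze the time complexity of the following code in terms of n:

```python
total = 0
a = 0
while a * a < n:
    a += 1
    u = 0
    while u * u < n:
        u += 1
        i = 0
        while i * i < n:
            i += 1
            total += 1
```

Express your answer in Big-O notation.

Each loop level contributes: √n × √n × √n. Multiplying the contributions gives O(n√n).

Answer: O(n√n)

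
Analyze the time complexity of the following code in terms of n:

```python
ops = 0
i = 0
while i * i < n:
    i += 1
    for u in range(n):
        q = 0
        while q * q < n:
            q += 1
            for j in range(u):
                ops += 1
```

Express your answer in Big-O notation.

Each loop level contributes: √n × n × √n × n. Multiplying the contributions gives O(n^3).

Answer: O(n^3)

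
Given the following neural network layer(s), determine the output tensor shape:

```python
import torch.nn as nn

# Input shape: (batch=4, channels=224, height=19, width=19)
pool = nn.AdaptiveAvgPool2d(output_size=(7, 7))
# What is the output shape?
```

Input: (4, 224, 19, 19) -> Output: (4, 224, 7, 7)

Answer: (4, 224, 7, 7)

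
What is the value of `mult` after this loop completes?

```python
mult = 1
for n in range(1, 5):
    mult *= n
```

4! = 24
`mult` takes the values: 1 → 2 → 6 → 24

Answer: 24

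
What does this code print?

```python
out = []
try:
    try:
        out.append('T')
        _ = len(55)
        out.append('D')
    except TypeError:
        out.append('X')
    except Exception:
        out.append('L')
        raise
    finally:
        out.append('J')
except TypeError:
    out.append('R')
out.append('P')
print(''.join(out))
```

Execution trace: 'T' (try body) → 'X' (except TypeError) → 'J' (finally) → 'P' (after the try/except). Output: TXJP

Answer: TXJP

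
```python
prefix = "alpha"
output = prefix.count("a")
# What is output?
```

Trace:
`prefix = "alpha"` → prefix = 'alpha'
`output = prefix.count("a")` → output = 2
So output = 2

Answer: 2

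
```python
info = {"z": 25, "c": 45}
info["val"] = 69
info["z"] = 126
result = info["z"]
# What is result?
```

Trace:
`info = {"z": 25, "c": 45}` → info = {'z': 25, 'c': 45}
`info["val"] = 69` → info = {'z': 25, 'c': 45, 'val': 69}
`info["z"] = 126` → info = {'z': 126, 'c': 45, 'val': 69}
`result = info["z"]` → result = 126
So result = 126

Answer: 126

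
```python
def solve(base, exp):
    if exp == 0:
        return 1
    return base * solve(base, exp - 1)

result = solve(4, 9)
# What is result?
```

solve(4, 9) = 4 * 4 * 4 * 4 * 4 * 4 * 4 * 4 * 4 = 262144

Answer: 262144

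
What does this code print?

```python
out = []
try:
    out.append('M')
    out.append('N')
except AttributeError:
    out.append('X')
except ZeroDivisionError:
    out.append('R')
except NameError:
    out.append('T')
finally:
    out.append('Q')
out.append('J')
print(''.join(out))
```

Execution trace: 'M' (try body) → 'N' (try body, no exception) → 'Q' (finally) → 'J' (after the try/except). Output: MNQJ

Answer: MNQJ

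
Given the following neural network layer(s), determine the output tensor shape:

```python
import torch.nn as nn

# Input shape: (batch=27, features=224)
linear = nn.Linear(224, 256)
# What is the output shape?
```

Input: (27, 224) -> Output: (27, 256)

Answer: (27, 256)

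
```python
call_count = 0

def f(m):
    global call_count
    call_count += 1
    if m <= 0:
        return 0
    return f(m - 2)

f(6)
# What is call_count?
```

Linear recursion stepping by 2: 4 calls from m=6 down to ≤0.

Answer: 4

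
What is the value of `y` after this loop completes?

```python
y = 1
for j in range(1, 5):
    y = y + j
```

Start at 1, add 1 through 4
`y` takes the values: 1 → 2 → 4 → 7 → 11

Answer: 11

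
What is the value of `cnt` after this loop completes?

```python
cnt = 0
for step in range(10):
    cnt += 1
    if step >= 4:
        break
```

Loop breaks when step reaches 4, cnt is 5
`cnt` takes the values: 0 → 1 → 2 → 3 → 4 → 5

Answer: 5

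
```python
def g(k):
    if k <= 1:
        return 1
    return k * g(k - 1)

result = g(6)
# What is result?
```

g(6) = 6 * 5 * 4 * 3 * 2 * 1 = 720

Answer: 720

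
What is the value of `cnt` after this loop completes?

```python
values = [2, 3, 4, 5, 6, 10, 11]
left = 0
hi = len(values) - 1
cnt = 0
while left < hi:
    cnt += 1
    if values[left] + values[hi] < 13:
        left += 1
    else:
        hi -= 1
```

Steps to find pair summing to 13
`cnt` takes the values: 0 → 1 → 2 → 3 → 4 → 5 → 6

Answer: 6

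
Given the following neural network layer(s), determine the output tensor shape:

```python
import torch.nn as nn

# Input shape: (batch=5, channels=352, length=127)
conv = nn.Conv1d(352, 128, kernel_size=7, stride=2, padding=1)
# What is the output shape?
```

Input: (5, 352, 127) -> Output: (5, 128, 62)

Answer: (5, 128, 62)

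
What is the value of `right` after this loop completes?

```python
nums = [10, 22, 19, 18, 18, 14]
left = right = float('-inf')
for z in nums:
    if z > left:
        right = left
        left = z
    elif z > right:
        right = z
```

Second largest (with repeats) in [10, 22, 19, 18, 18, 14]
`right` takes the values: -inf → 10 → 19

Answer: 19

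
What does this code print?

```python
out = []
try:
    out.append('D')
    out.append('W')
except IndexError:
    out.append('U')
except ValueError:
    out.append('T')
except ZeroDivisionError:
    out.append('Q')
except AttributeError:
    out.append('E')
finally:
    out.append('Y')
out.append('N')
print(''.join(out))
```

Execution trace: 'D' (try body) → 'W' (try body, no exception) → 'Y' (finally) → 'N' (after the try/except). Output: DWYN

Answer: DWYN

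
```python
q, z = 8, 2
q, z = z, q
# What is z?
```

Trace:
`q, z = 8, 2` → q = 8; z = 2
`q, z = z, q` → q = 2; z = 8
So z = 8

Answer: 8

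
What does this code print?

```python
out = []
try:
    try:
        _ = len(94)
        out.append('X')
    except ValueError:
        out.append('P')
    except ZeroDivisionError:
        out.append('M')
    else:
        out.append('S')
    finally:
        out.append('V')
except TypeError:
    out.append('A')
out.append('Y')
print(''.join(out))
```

Execution trace: 'V' (inner finally) → 'A' (outer except TypeError) → 'Y' (after the try/except). Output: VAY

Answer: VAY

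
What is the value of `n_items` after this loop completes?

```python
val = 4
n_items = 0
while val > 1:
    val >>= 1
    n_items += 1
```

Count right shifts until 1
`n_items` takes the values: 0 → 1 → 2

Answer: 2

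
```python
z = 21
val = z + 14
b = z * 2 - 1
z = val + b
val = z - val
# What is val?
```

Trace:
`z = 21` → z = 21
`val = z + 14` → val = 35
`b = z * 2 - 1` → b = 41
`z = val + b` → z = 76
`val = z - val` → val = 41
So val = 41

Answer: 41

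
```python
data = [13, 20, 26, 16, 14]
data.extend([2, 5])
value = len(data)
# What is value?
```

Trace:
`data = [13, 20, 26, 16, 14]` → data = [13, 20, 26, 16, 14]
`data.extend([2, 5])` → data = [13, 20, 26, 16, 14, 2, 5]
`value = len(data)` → value = 7
So value = 7

Answer: 7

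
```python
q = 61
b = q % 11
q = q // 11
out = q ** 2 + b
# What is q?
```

Trace:
`q = 61` → q = 61
`b = q % 11` → b = 6
`q = q // 11` → q = 5
`out = q ** 2 + b` → out = 31
So q = 5

Answer: 5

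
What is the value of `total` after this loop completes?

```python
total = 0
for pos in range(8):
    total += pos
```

Sum of 0 to 7 = 28
`total` takes the values: 0 → 1 → 3 → 6 → 10 → 15 → 21 → 28

Answer: 28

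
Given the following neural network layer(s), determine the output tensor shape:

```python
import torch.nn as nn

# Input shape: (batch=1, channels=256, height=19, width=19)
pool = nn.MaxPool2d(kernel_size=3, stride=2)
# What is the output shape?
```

Input: (1, 256, 19, 19) -> Output: (1, 256, 9, 9)

Answer: (1, 256, 9, 9)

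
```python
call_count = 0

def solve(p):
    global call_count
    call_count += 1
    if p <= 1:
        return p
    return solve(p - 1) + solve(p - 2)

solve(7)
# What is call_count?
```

Calls(p) = 1 + Calls(p-1) + Calls(p-2); Calls(0)=Calls(1)=1. For p=7 this gives 41.

Answer: 41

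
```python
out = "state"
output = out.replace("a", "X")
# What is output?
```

Trace:
`out = "state"` → out = 'state'
`output = out.replace("a", "X")` → output = 'stXte'
So output = 'stXte'

Answer: 'stXte'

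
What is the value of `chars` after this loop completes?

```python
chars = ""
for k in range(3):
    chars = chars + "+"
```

Repeat '+' 3 times
`chars` takes the values: "" → "+" → "++" → "+++"

Answer: "+++"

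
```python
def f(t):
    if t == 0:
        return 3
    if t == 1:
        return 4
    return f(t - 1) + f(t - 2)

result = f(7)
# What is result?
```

Build up from base cases: f(0)=3, f(1)=4, f(2)=7, f(3)=11, f(4)=18, f(5)=29, f(6)=47, ..., f(7)=76

Answer: 76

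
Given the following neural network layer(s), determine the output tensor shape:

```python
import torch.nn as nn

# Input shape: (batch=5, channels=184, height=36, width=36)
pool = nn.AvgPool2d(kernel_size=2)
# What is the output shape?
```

Input: (5, 184, 36, 36) -> Output: (5, 184, 18, 18)

Answer: (5, 184, 18, 18)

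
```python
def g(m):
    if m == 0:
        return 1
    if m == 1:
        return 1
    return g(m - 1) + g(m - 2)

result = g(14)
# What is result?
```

Build up from base cases: g(0)=1, g(1)=1, g(2)=2, g(3)=3, g(4)=5, g(5)=8, g(6)=13, ..., g(14)=610

Answer: 610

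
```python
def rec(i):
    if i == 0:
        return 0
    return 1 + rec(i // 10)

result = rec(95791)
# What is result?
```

Count of digits of 95791: 5

Answer: 5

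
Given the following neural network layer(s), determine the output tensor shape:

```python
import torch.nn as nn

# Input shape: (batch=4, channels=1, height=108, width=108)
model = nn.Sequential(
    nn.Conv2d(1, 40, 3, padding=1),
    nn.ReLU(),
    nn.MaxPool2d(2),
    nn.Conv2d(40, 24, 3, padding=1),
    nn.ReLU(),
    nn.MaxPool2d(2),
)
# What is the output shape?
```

Input: (4, 1, 108, 108) -> after first Conv2d: (4, 40, 108, 108) -> after first MaxPool2d: (4, 40, 54, 54) -> after second Conv2d: (4, 24, 54, 54) -> Output: (4, 24, 27, 27)

Answer: (4, 24, 27, 27)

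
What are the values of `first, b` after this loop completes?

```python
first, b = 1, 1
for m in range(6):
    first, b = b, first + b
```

Fibonacci: after 6 iterations
`first, b` takes the values: (1, 1) → (1, 2) → (2, 3) → (3, 5) → (5, 8) → (8, 13) → (13, 21)

Answer: 13, 21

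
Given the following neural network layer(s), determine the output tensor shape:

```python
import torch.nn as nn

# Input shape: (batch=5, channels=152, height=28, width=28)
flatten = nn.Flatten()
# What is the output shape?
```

Input: (5, 152, 28, 28) -> Output: (5, 119168)

Answer: (5, 119168)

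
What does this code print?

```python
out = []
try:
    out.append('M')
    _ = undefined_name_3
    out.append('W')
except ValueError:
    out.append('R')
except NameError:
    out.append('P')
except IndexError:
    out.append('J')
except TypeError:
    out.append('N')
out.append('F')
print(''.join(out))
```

Execution trace: 'M' (try body) → 'P' (except NameError) → 'F' (after the try/except). Output: MPF

Answer: MPF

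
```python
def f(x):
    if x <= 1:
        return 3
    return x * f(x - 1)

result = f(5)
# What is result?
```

f(5) = 5 * 4 * 3 * 2 * 3 = 360

Answer: 360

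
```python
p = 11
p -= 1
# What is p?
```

Trace:
`p = 11` → p = 11
`p -= 1` → p = 10
So p = 10

Answer: 10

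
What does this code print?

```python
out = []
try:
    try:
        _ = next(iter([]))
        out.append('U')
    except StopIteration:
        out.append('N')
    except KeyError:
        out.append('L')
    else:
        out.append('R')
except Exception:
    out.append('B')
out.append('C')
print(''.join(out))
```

Execution trace: 'N' (inner except StopIteration) → 'C' (after the try/except). Output: NC

Answer: NC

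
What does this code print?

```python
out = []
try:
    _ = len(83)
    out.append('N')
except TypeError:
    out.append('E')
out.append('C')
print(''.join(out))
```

Execution trace: 'E' (except TypeError) → 'C' (after the try/except). Output: EC

Answer: EC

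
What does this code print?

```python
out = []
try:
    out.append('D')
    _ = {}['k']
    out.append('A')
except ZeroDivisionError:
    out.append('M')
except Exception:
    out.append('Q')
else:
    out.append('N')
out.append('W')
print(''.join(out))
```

Execution trace: 'D' (try body) → 'Q' (except Exception) → 'W' (after the try/except). Output: DQW

Answer: DQW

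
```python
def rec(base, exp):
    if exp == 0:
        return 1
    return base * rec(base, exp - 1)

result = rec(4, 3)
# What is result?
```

rec(4, 3) = 4 * 4 * 4 = 64

Answer: 64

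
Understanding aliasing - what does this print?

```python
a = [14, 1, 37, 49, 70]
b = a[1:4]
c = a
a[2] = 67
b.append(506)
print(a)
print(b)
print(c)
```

Key concept: slice vs alias.
Step by step:
`a = [14, 1, 37, 49, 70]` → a = [14, 1, 37, 49, 70]
`b = a[1:4]` → b = [1, 37, 49]
`c = a` → c = [14, 1, 37, 49, 70] (same object as a)
`a[2] = 67` → a = [14, 1, 67, 49, 70] (same object as c); c = [14, 1, 67, 49, 70] (same object as a)
`b.append(506)` → b = [1, 37, 49, 506]
`print(a)` → prints [14, 1, 67, 49, 70]
`print(b)` → prints [1, 37, 49, 506]
`print(c)` → prints [14, 1, 67, 49, 70]

Answer:
[14, 1, 67, 49, 70]
[1, 37, 49, 506]
[14, 1, 67, 49, 70]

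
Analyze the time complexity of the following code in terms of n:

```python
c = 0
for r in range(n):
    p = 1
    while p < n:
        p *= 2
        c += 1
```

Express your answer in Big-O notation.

Each loop level contributes: n × log n. Multiplying the contributions gives O(n log n).

Answer: O(n log n)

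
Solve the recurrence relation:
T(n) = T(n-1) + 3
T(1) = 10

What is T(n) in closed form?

Unrolling: T(n) = T(1) + 3·(n-1) = 10 + 3(n-1) = 3n + 7.

Answer: T(n) = 3n + 7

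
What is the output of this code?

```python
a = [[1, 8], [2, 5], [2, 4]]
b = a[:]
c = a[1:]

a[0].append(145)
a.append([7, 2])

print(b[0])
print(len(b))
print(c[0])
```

Key concept: slice with nested mutation.
Step by step:
`a = [[1, 8], [2, 5], [2, 4]]` → a = [[1, 8], [2, 5], [2, 4]]
`b = a[:]` → b = [[1, 8], [2, 5], [2, 4]]
`c = a[1:]` → c = [[2, 5], [2, 4]]
`a[0].append(145)` → a = [[1, 8, 145], [2, 5], [2, 4]]; b = [[1, 8, 145], [2, 5], [2, 4]]
`a.append([7, 2])` → a = [[1, 8, 145], [2, 5], [2, 4], [7, 2]]
`print(b[0])` → prints [1, 8, 145]
`print(len(b))` → prints 3
`print(c[0])` → prints [2, 5]

Answer:
[1, 8, 145]
3
[2, 5]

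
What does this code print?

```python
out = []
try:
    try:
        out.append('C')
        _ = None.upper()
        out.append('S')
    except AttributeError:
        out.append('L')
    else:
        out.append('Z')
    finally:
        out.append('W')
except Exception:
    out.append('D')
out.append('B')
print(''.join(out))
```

Execution trace: 'C' (inner try body) → 'L' (inner except AttributeError) → 'W' (inner finally) → 'B' (after the try/except). Output: CLWB

Answer: CLWB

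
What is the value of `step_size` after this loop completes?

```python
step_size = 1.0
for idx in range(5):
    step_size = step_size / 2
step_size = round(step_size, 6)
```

Halving LR 5 times: 1 / 2^5
`step_size` takes the values: 1.0 → 0.5 → 0.25 → 0.125 → 0.0625 → 0.03125

Answer: 0.03125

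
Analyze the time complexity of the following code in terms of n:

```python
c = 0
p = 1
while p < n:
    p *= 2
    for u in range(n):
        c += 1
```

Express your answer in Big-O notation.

Each loop level contributes: log n × n. Multiplying the contributions gives O(n log n).

Answer: O(n log n)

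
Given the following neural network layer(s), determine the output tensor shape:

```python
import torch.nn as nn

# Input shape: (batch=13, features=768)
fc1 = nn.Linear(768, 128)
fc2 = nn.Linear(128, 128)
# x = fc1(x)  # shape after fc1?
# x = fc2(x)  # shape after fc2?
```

Input: (13, 768) -> after fc1: (13, 128) -> Output: (13, 128)

Answer: (13, 128)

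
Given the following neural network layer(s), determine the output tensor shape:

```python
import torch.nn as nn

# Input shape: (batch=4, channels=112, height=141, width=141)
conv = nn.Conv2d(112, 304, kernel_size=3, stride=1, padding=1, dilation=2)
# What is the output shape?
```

Input: (4, 112, 141, 141) -> Output: (4, 304, 139, 139)

Answer: (4, 304, 139, 139)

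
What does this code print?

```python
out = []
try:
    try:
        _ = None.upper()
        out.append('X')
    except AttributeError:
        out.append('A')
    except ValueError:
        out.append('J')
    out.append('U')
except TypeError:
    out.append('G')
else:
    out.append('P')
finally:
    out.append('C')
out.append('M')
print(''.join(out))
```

Execution trace: 'A' (inner except AttributeError) → 'U' (try body, no exception) → 'P' (else) → 'C' (finally) → 'M' (after the try/except). Output: AUPCM

Answer: AUPCM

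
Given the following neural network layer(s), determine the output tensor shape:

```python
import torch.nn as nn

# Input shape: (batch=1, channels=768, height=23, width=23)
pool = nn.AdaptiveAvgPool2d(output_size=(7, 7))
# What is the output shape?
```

Input: (1, 768, 23, 23) -> Output: (1, 768, 7, 7)

Answer: (1, 768, 7, 7)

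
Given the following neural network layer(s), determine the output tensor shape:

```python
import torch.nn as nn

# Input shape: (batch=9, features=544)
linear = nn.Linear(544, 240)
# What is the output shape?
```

Input: (9, 544) -> Output: (9, 240)

Answer: (9, 240)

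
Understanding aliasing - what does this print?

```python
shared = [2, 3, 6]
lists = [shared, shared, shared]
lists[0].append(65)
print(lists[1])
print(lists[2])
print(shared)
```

Key concept: list of same reference.
Step by step:
`shared = [2, 3, 6]` → shared = [2, 3, 6]
`lists = [shared, shared, shared]` → lists = [[2, 3, 6], [2, 3, 6], [2, 3, 6]]
`lists[0].append(65)` → shared = [2, 3, 6, 65]; lists = [[2, 3, 6, 65], [2, 3, 6, 65], [2, 3, 6, 65]]
`print(lists[1])` → prints [2, 3, 6, 65]
`print(lists[2])` → prints [2, 3, 6, 65]
`print(shared)` → prints [2, 3, 6, 65]

Answer:
[2, 3, 6, 65]
[2, 3, 6, 65]
[2, 3, 6, 65]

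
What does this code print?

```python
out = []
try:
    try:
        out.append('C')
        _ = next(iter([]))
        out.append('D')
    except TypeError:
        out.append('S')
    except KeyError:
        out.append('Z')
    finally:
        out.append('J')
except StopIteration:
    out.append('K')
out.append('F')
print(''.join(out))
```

Execution trace: 'C' (try body) → 'J' (finally) → 'K' (outer except StopIteration) → 'F' (after the try/except). Output: CJKF

Answer: CJKF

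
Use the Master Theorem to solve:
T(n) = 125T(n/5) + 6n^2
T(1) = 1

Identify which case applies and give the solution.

a=125, b=5, f(n)=6n^2. log_5(125) = 3. Since c=2 < 3, Case 1 applies: T(n) = Θ(n^log_b(a)) = O(n^3).

Answer: O(n^3) - Case 1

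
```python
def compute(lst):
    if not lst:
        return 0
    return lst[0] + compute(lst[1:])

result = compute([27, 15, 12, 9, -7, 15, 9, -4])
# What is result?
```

27 + 15 + 12 + 9 + (-7) + 15 + 9 + (-4) + 0 = 76

Answer: 76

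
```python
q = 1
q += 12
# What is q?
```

Trace:
`q = 1` → q = 1
`q += 12` → q = 13
So q = 13

Answer: 13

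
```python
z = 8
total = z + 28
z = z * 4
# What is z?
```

Trace:
`z = 8` → z = 8
`total = z + 28` → total = 36
`z = z * 4` → z = 32
So z = 32

Answer: 32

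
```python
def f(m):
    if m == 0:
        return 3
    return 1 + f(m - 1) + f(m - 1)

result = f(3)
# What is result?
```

f(m) = 1 + 2·f(m-1), f(0)=3. Closed form: (3+1)·2^3 - 1 = 31.

Answer: 31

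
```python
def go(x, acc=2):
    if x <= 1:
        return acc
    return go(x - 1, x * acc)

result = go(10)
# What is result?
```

Accumulator trace (n, acc): (10, 2) -> (9, 20) -> (8, 180) -> (7, 1440) -> (6, 10080) -> (5, 60480) -> (4, 302400) -> (3, 1209600) -> (2, 3628800) -> (1, 7257600) -> return 7257600

Answer: 7257600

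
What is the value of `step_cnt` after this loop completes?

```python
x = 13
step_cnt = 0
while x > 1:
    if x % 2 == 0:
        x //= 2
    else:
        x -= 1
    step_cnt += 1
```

Steps to reduce 13 to 1
`step_cnt` takes the values: 0 → 1 → 2 → 3 → 4 → 5

Answer: 5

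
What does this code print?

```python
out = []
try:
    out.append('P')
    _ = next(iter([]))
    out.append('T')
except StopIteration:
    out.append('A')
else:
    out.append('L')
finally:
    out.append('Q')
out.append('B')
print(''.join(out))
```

Execution trace: 'P' (try body) → 'A' (except StopIteration) → 'Q' (finally) → 'B' (after the try/except). Output: PAQB

Answer: PAQB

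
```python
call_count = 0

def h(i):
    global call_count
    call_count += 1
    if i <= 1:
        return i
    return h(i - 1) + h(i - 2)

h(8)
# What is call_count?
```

Calls(i) = 1 + Calls(i-1) + Calls(i-2); Calls(0)=Calls(1)=1. For i=8 this gives 67.

Answer: 67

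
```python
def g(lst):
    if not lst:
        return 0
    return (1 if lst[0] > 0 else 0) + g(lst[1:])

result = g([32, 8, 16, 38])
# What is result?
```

Count of positive elements in [32, 8, 16, 38] = 4

Answer: 4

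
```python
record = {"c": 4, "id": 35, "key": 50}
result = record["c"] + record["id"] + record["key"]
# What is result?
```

Trace:
`record = {"c": 4, "id": 35, "key": 50}` → record = {'c': 4, 'id': 35, 'key': 50}
`result = record["c"] + record["id"] + record["key"]` → result = 89
So result = 89

Answer: 89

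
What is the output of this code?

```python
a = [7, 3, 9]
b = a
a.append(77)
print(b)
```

Key concept: basic list aliasing.
Step by step:
`a = [7, 3, 9]` → a = [7, 3, 9]
`b = a` → b = [7, 3, 9] (same object as a)
`a.append(77)` → a = [7, 3, 9, 77] (same object as b); b = [7, 3, 9, 77] (same object as a)
`print(b)` → prints [7, 3, 9, 77]

Answer: [7, 3, 9, 77]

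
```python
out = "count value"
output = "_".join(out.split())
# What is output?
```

Trace:
`out = "count value"` → out = 'count value'
`output = "_".join(out.split())` → output = 'count_value'
So output = 'count_value'

Answer: 'count_value'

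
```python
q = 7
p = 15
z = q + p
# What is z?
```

Trace:
`q = 7` → q = 7
`p = 15` → p = 15
`z = q + p` → z = 22
So z = 22

Answer: 22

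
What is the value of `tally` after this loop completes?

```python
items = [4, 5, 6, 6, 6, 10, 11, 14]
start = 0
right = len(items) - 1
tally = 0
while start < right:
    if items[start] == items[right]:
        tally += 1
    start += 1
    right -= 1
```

Count matching pairs from ends
`tally` takes the values: 0 → 1

Answer: 1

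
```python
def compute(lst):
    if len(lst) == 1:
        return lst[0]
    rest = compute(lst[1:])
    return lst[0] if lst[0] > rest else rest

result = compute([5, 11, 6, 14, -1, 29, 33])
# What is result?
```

Recursive max over [5, 11, 6, 14, -1, 29, 33] = 33

Answer: 33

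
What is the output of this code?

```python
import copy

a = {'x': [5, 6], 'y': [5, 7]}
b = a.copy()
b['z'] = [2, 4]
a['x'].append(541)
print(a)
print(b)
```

Key concept: shallow copy of dict with mutable values.
Step by step:
`a = {'x': [5, 6], 'y': [5, 7]}` → a = {'x': [5, 6], 'y': [5, 7]}
`b = a.copy()` → b = {'x': [5, 6], 'y': [5, 7]}
`b['z'] = [2, 4]` → b = {'x': [5, 6], 'y': [5, 7], 'z': [2, 4]}
`a['x'].append(541)` → a = {'x': [5, 6, 541], 'y': [5, 7]}; b = {'x': [5, 6, 541], 'y': [5, 7], 'z': [2, 4]}
`print(a)` → prints {'x': [5, 6, 541], 'y': [5, 7]}
`print(b)` → prints {'x': [5, 6, 541], 'y': [5, 7], 'z': [2, 4]}

Answer:
{'x': [5, 6, 541], 'y': [5, 7]}
{'x': [5, 6, 541], 'y': [5, 7], 'z': [2, 4]}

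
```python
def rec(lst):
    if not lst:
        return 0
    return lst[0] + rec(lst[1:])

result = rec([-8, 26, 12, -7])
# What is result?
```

(-8) + 26 + 12 + (-7) + 0 = 23

Answer: 23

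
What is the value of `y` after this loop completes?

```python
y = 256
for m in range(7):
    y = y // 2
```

Halve 7 times: 256 // 2^7 = 2
`y` takes the values: 256 → 128 → 64 → 32 → 16 → 8 → 4 → 2

Answer: 2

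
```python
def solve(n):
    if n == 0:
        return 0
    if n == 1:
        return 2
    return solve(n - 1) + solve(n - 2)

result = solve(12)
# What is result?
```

Build up from base cases: solve(0)=0, solve(1)=2, solve(2)=2, solve(3)=4, solve(4)=6, solve(5)=10, solve(6)=16, ..., solve(12)=288

Answer: 288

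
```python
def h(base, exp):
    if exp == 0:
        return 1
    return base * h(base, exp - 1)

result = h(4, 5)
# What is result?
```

h(4, 5) = 4 * 4 * 4 * 4 * 4 = 1024

Answer: 1024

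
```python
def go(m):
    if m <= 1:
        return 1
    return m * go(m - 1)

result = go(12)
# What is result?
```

go(12) = 12 * 11 * 10 * 9 * 8 * 7 * 6 * 5 * 4 * 3 * 2 * 1 = 479001600

Answer: 479001600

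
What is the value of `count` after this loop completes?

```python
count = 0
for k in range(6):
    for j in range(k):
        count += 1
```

Triangle number: 0+1+2+...+5
`count` takes the values: 0 → 1 → 2 → 3 → 4 → 5 → 6 → 7 → 8 → 9 → 10 → 11 → 12 → 13 → 14 → 15

Answer: 15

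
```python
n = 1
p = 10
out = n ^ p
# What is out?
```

Trace:
`n = 1` → n = 1
`p = 10` → p = 10
`out = n ^ p` → out = 11
So out = 11

Answer: 11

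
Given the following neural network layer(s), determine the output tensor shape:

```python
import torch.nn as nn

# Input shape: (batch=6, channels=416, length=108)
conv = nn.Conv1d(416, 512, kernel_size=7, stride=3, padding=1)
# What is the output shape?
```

Input: (6, 416, 108) -> Output: (6, 512, 35)

Answer: (6, 512, 35)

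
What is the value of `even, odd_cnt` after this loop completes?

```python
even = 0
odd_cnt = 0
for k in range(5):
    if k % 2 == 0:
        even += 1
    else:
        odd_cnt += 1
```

Count evens and odds in range(5)
`even, odd_cnt` takes the values: (0, 0) → (1, 0) → (1, 1) → (2, 1) → (2, 2) → (3, 2)

Answer: 3, 2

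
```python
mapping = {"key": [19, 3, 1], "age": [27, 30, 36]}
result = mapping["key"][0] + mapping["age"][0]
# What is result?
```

Trace:
`mapping = {"key": [19, 3, 1], "age": [27, 30, 36]}` → mapping = {'key': [19, 3, 1], 'age': [27, 30, 36]}
`result = mapping["key"][0] + mapping["age"][0]` → result = 46
So result = 46

Answer: 46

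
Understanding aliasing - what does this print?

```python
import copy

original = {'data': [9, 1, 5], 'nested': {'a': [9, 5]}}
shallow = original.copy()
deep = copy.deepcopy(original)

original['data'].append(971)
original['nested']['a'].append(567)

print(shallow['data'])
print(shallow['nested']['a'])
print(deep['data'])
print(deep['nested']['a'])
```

Key concept: comparing shallow vs deep copy.
Step by step:
`original = {'data': [9, 1, 5], 'nested': {'a': [9, 5]}}` → original = {'data': [9, 1, 5], 'nested': {'a': [9, 5]}}
`shallow = original.copy()` → shallow = {'data': [9, 1, 5], 'nested': {'a': [9, 5]}}
`deep = copy.deepcopy(original)` → deep = {'data': [9, 1, 5], 'nested': {'a': [9, 5]}}
`original['data'].append(971)` → original = {'data': [9, 1, 5, 971], 'nested': {'a': [9, 5]}}; shallow = {'data': [9, 1, 5, 971], 'nested': {'a': [9, 5]}}
`original['nested']['a'].append(567)` → original = {'data': [9, 1, 5, 971], 'nested': {'a': [9, 5, 567]}}; shallow = {'data': [9, 1, 5, 971], 'nested': {'a': [9, 5, 567]}}
`print(shallow['data'])` → prints [9, 1, 5, 971]
`print(shallow['nested']['a'])` → prints [9, 5, 567]
`print(deep['data'])` → prints [9, 1, 5]
`print(deep['nested']['a'])` → prints [9, 5]

Answer:
[9, 1, 5, 971]
[9, 5, 567]
[9, 1, 5]
[9, 5]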